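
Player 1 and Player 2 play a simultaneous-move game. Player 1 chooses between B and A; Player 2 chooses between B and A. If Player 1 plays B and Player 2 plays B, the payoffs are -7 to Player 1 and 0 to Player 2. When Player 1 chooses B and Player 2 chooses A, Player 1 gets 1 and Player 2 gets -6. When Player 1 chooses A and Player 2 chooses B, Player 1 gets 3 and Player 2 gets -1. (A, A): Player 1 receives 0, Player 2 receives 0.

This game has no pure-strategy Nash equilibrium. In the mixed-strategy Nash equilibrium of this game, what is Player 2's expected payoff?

In a mixed equilibrium Player 2 is indifferent between B and A; this condition fixes p.
  Player 2's payoff to B: p·0 + (1−p)·(-1) = p - 1
  Player 2's payoff to A: p·(-6) + (1−p)·0 = -6p
  p - 1 = -6p  ⇒  7p = 1  ⇒  p = 1/7.
At equilibrium Player 2 is indifferent across columns, so Player 2's payoff equals the payoff from B: (1/7)·0 + (6/7)·(-1) = -6/7.

-6/7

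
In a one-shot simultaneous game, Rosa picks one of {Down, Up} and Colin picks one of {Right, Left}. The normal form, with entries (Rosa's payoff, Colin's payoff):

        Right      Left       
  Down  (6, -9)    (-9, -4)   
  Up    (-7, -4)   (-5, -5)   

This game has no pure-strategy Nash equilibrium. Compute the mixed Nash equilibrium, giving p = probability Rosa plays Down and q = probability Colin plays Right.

Rosa's mix must leave Colin indifferent between Right and Left.
  Colin's expected payoff from Right: p·(-9) + (1−p)·(-4) = -5p - 4
  Colin's expected payoff from Left: p·(-4) + (1−p)·(-5) = p - 5
  -5p - 4 = p - 5  ⇒  -6p = -1  ⇒  p = 1/6.
For Rosa to be willing to mix, Rosa must be indifferent between Down and Up, which pins down Colin's mix.
  Rosa's expected payoff from Down: q·6 + (1−q)·(-9) = 15q - 9
  Rosa's expected payoff from Up: q·(-7) + (1−q)·(-5) = -2q - 5
  15q - 9 = -2q - 5  ⇒  17q = 4  ⇒  q = 4/17.

p = 1/6, q = 4/17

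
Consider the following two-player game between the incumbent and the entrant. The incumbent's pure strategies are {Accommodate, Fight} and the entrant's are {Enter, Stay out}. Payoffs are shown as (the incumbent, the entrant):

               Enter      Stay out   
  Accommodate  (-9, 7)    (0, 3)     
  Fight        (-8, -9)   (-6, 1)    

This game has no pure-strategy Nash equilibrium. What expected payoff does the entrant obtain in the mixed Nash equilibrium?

The entrant's indifference between Enter and Stay out determines the incumbent's mixing probability p:
  the entrant's payoff to Enter: p·7 + (1−p)·(-9) = 16p - 9
  the entrant's payoff to Stay out: p·3 + (1−p)·1 = 2p + 1
  16p - 9 = 2p + 1  ⇒  14p = 10  ⇒  p = 5/7.
At equilibrium the entrant is indifferent across columns, so the entrant's payoff equals the payoff from Enter: (5/7)·7 + (2/7)·(-9) = 17/7.

17/7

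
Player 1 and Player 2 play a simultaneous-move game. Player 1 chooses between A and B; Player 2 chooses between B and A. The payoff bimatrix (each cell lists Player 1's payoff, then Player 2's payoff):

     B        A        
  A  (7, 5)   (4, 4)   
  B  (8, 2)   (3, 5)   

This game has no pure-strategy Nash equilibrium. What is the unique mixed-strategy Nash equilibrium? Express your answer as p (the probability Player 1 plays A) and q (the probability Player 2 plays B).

Set Player 2's expected payoff from B equal to that from A:
  Player 2's expected payoff from B: p·5 + (1−p)·2 = 3p + 2
  Player 2's expected payoff from A: p·4 + (1−p)·5 = -p + 5
  3p + 2 = -p + 5  ⇒  4p = 3  ⇒  p = 3/4.
Player 1's indifference between A and B determines Player 2's mixing probability q:
  Player 1's payoff to A: q·7 + (1−q)·4 = 3q + 4
  Player 1's payoff to B: q·8 + (1−q)·3 = 5q + 3
  3q + 4 = 5q + 3  ⇒  -2q = -1  ⇒  q = 1/2.

p = 3/4, q = 1/2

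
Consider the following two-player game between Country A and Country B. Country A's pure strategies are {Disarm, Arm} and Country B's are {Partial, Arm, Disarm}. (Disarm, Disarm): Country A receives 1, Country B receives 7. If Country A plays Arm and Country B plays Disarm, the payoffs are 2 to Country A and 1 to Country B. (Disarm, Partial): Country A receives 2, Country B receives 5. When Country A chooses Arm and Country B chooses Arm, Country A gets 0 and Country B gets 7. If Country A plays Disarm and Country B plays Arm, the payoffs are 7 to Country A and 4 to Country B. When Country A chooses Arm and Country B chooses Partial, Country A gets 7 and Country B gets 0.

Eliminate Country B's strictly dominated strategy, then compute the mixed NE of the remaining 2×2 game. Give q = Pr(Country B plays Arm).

Country B's strategy Partial is strictly dominated by Disarm: 7 > 5 and 1 > 0. Eliminate Partial.
Country A's indifference between Disarm and Arm determines Country B's mixing probability q:
  Country A's expected payoff from Disarm: q·7 + (1−q)·1 = 6q + 1
  Country A's expected payoff from Arm: q·0 + (1−q)·2 = -2q + 2
  6q + 1 = -2q + 2  ⇒  8q = 1  ⇒  q = 1/8.

q = 1/8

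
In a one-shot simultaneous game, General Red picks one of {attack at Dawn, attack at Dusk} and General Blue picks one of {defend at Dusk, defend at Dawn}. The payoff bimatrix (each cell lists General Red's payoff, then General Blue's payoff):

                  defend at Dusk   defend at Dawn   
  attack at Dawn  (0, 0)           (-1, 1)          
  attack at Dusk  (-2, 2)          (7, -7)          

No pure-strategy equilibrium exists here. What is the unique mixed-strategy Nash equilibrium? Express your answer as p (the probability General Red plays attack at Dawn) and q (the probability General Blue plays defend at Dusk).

In a mixed equilibrium General Blue is indifferent between defend at Dusk and defend at Dawn; this condition fixes p.
  General Blue's payoff from defend at Dusk: p·0 + (1−p)·2 = -2p + 2
  General Blue's payoff from defend at Dawn: p·1 + (1−p)·(-7) = 8p - 7
  -2p + 2 = 8p - 7  ⇒  -10p = -9  ⇒  p = 9/10.
General Red's indifference between attack at Dawn and attack at Dusk determines General Blue's mixing probability q:
  General Red's payoff from attack at Dawn: q·0 + (1−q)·(-1) = q - 1
  General Red's payoff from attack at Dusk: q·(-2) + (1−q)·7 = -9q + 7
  q - 1 = -9q + 7  ⇒  10q = 8  ⇒  q = 4/5.

p = 9/10, q = 4/5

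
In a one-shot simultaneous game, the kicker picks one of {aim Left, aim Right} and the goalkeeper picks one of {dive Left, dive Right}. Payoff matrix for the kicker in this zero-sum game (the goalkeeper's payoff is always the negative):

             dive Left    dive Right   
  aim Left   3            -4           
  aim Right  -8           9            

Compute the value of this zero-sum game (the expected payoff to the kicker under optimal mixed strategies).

v = -5/24

Set the kicker's expected payoff from aim Left equal to that from aim Right:
  the kicker's payoff to aim Left: q·3 + (1−q)·(-4) = 7q - 4
  the kicker's payoff to aim Right: q·(-8) + (1−q)·9 = -17q + 9
  7q - 4 = -17q + 9  ⇒  24q = 13  ⇒  q = 13/24.
The value is the kicker's expected payoff against this mix (using aim Left): (13/24)·3 + (11/24)·(-4) = -5/24.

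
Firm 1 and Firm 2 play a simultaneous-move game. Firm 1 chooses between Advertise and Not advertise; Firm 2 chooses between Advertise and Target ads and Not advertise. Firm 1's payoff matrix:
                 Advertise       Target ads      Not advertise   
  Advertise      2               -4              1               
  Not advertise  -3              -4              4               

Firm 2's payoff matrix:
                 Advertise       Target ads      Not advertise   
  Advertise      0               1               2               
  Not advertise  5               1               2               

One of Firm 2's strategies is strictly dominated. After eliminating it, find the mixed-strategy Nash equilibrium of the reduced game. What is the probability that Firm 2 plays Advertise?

q = 3/8

Firm 2's strategy Target ads is strictly dominated by Not advertise: 2 > 1 and 2 > 1. Eliminate Target ads.
In a mixed equilibrium Firm 1 is indifferent between Advertise and Not advertise; this condition fixes q.
  Firm 1's payoff from Advertise: q·2 + (1−q)·1 = q + 1
  Firm 1's payoff from Not advertise: q·(-3) + (1−q)·4 = -7q + 4
  q + 1 = -7q + 4  ⇒  8q = 3  ⇒  q = 3/8.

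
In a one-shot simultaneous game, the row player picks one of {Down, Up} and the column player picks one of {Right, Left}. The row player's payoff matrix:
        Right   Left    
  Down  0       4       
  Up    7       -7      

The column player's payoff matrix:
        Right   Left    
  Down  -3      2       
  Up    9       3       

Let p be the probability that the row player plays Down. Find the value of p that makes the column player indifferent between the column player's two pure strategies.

p = 6/11

In a mixed equilibrium the column player is indifferent between Right and Left; this condition fixes p.
  the column player's payoff from Right: p·(-3) + (1−p)·9 = -12p + 9
  the column player's payoff from Left: p·2 + (1−p)·3 = -p + 3
  -12p + 9 = -p + 3  ⇒  -11p = -6  ⇒  p = 6/11.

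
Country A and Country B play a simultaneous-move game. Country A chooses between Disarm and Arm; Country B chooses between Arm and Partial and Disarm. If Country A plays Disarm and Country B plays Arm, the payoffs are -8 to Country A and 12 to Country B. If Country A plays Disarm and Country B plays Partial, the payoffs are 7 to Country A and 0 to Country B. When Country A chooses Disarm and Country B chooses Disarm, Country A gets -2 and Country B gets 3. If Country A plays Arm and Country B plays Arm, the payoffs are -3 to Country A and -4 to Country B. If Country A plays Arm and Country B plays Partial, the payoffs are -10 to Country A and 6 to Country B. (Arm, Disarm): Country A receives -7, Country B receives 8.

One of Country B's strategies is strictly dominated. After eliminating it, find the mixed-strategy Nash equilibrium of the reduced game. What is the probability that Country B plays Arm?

q = 1/2

Country B's strategy Partial is strictly dominated by Disarm: 3 > 0 and 8 > 6. Eliminate Partial.
For Country A to be willing to mix, Country A must be indifferent between Disarm and Arm, which pins down Country B's mix.
  Country A's payoff from Disarm: q·(-8) + (1−q)·(-2) = -6q - 2
  Country A's payoff from Arm: q·(-3) + (1−q)·(-7) = 4q - 7
  -6q - 2 = 4q - 7  ⇒  -10q = -5  ⇒  q = 1/2.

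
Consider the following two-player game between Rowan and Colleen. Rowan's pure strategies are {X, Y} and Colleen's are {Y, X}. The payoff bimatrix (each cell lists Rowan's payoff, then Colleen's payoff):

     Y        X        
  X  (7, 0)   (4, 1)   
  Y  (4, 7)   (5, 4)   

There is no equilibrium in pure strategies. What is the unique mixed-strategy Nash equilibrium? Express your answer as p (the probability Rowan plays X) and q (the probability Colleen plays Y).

p = 3/4, q = 1/4

In a mixed equilibrium Colleen is indifferent between Y and X; this condition fixes p.
  Colleen's payoff from Y: p·0 + (1−p)·7 = -7p + 7
  Colleen's payoff from X: p·1 + (1−p)·4 = -3p + 4
  -7p + 7 = -3p + 4  ⇒  -4p = -3  ⇒  p = 3/4.
In a mixed equilibrium Rowan is indifferent between X and Y; this condition fixes q.
  Rowan's payoff to X: q·7 + (1−q)·4 = 3q + 4
  Rowan's payoff to Y: q·4 + (1−q)·5 = -q + 5
  3q + 4 = -q + 5  ⇒  4q = 1  ⇒  q = 1/4.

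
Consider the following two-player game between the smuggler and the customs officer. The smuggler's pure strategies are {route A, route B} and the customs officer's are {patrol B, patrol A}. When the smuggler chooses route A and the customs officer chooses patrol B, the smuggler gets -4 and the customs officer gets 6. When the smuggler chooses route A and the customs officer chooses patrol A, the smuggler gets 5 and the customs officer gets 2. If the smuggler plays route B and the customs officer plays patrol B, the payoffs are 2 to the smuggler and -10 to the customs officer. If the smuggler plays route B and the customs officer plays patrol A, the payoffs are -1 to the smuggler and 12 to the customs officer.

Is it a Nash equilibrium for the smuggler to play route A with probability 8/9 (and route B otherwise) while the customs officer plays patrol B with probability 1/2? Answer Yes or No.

Given the smuggler's mix p = 8/9, the customs officer's payoff from patrol B is 38/9 but from patrol A is 28/9. The customs officer strictly prefers patrol B, so the customs officer would not mix.
So the proposed profile is not a Nash equilibrium.

No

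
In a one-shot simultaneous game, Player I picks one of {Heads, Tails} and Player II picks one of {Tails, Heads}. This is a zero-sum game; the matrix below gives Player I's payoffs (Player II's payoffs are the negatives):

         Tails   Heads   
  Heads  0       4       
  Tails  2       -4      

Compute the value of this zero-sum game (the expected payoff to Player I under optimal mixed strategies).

v = 4/5

Player I's indifference between Heads and Tails determines Player II's mixing probability q:
  Player I's payoff from Heads: q·0 + (1−q)·4 = -4q + 4
  Player I's payoff from Tails: q·2 + (1−q)·(-4) = 6q - 4
  -4q + 4 = 6q - 4  ⇒  -10q = -8  ⇒  q = 4/5.
The value is Player I's expected payoff against this mix (using Heads): (4/5)·0 + (1/5)·4 = 4/5.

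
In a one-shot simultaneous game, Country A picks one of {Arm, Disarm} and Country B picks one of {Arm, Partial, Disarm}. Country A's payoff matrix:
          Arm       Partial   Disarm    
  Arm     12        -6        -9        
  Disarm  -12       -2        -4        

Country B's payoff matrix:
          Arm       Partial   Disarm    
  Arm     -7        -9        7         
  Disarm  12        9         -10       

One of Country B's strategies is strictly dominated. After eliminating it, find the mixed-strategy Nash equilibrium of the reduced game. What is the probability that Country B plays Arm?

q = 5/29

Country B's strategy Partial is strictly dominated by Arm: -7 > -9 and 12 > 9. Eliminate Partial.
Country B's mix must leave Country A indifferent between Arm and Disarm.
  Country A's payoff to Arm: q·12 + (1−q)·(-9) = 21q - 9
  Country A's payoff to Disarm: q·(-12) + (1−q)·(-4) = -8q - 4
  21q - 9 = -8q - 4  ⇒  29q = 5  ⇒  q = 5/29.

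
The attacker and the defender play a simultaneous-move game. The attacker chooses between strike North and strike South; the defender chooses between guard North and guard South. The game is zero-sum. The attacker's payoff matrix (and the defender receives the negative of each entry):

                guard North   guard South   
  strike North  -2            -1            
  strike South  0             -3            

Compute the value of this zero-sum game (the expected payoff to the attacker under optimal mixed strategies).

v = -3/2

For the attacker to be willing to mix, the attacker must be indifferent between strike North and strike South, which pins down the defender's mix.
  the attacker's payoff from strike North: q·(-2) + (1−q)·(-1) = -q - 1
  the attacker's payoff from strike South: q·0 + (1−q)·(-3) = 3q - 3
  -q - 1 = 3q - 3  ⇒  -4q = -2  ⇒  q = 1/2.
The value is the attacker's expected payoff against this mix (using strike North): (1/2)·(-2) + (1/2)·(-1) = -3/2.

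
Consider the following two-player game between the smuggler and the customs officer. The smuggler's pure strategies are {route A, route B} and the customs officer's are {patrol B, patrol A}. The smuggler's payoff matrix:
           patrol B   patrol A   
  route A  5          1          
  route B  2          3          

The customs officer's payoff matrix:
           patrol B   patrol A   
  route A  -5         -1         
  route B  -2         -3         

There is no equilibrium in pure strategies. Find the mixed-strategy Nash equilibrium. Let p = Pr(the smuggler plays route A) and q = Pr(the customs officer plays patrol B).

In a mixed equilibrium the customs officer is indifferent between patrol B and patrol A; this condition fixes p.
  the customs officer's expected payoff from patrol B: p·(-5) + (1−p)·(-2) = -3p - 2
  the customs officer's expected payoff from patrol A: p·(-1) + (1−p)·(-3) = 2p - 3
  -3p - 2 = 2p - 3  ⇒  -5p = -1  ⇒  p = 1/5.
Set the smuggler's expected payoff from route A equal to that from route B:
  the smuggler's payoff to route A: q·5 + (1−q)·1 = 4q + 1
  the smuggler's payoff to route B: q·2 + (1−q)·3 = -q + 3
  4q + 1 = -q + 3  ⇒  5q = 2  ⇒  q = 2/5.

p = 1/5, q = 2/5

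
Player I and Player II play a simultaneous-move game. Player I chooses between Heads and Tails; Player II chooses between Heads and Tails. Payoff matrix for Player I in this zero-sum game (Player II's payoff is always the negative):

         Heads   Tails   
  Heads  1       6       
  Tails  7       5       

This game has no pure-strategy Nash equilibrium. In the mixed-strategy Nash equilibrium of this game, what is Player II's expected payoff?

Set Player II's expected payoff from Heads equal to that from Tails:
  Player II's payoff to Heads: p·(-1) + (1−p)·(-7) = 6p - 7
  Player II's payoff to Tails: p·(-6) + (1−p)·(-5) = -p - 5
  6p - 7 = -p - 5  ⇒  7p = 2  ⇒  p = 2/7.
At equilibrium Player II is indifferent across columns, so Player II's payoff equals the payoff from Heads: (2/7)·(-1) + (5/7)·(-7) = -37/7.

-37/7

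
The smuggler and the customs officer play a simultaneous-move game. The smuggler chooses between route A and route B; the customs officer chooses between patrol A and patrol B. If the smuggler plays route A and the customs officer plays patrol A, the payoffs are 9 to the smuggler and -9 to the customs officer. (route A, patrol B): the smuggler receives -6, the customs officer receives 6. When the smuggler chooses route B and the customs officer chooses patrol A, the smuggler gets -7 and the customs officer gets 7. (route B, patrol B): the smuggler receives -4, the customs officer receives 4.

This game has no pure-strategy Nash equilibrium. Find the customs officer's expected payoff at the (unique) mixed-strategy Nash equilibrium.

13/3

In a mixed equilibrium the customs officer is indifferent between patrol A and patrol B; this condition fixes p.
  the customs officer's expected payoff from patrol A: p·(-9) + (1−p)·7 = -16p + 7
  the customs officer's expected payoff from patrol B: p·6 + (1−p)·4 = 2p + 4
  -16p + 7 = 2p + 4  ⇒  -18p = -3  ⇒  p = 1/6.
At equilibrium the customs officer is indifferent across columns, so the customs officer's payoff equals the payoff from patrol A: (1/6)·(-9) + (5/6)·7 = 13/3.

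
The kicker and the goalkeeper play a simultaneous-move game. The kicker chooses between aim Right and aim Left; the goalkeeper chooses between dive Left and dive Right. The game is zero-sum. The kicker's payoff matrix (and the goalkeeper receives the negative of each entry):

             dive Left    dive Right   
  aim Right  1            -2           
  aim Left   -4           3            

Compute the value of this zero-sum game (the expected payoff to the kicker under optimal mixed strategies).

v = -1/2

The goalkeeper's mix must leave the kicker indifferent between aim Right and aim Left.
  the kicker's payoff to aim Right: q·1 + (1−q)·(-2) = 3q - 2
  the kicker's payoff to aim Left: q·(-4) + (1−q)·3 = -7q + 3
  3q - 2 = -7q + 3  ⇒  10q = 5  ⇒  q = 1/2.
The value is the kicker's expected payoff against this mix (using aim Right): (1/2)·1 + (1/2)·(-2) = -1/2.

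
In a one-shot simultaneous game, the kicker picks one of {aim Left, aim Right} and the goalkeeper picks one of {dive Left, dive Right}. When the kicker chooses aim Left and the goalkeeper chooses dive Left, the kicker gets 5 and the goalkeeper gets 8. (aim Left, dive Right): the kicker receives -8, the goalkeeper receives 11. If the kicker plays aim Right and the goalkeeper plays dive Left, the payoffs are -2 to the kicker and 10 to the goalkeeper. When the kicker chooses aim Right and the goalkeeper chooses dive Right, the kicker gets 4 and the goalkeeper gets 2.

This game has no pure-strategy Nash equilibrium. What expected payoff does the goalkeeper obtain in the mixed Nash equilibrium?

94/11

For the goalkeeper to be willing to mix, the goalkeeper must be indifferent between dive Left and dive Right, which pins down the kicker's mix.
  the goalkeeper's payoff from dive Left: p·8 + (1−p)·10 = -2p + 10
  the goalkeeper's payoff from dive Right: p·11 + (1−p)·2 = 9p + 2
  -2p + 10 = 9p + 2  ⇒  -11p = -8  ⇒  p = 8/11.
At equilibrium the goalkeeper is indifferent across columns, so the goalkeeper's payoff equals the payoff from dive Left: (8/11)·8 + (3/11)·10 = 94/11.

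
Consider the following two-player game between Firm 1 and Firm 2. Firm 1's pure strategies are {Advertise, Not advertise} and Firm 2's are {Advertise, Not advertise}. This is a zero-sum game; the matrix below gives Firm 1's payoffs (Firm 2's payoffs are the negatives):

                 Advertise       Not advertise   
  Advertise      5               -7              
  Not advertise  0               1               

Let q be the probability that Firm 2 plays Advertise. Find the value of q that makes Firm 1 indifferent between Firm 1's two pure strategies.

q = 8/13

Set Firm 1's expected payoff from Advertise equal to that from Not advertise:
  Firm 1's payoff from Advertise: q·5 + (1−q)·(-7) = 12q - 7
  Firm 1's payoff from Not advertise: q·0 + (1−q)·1 = -q + 1
  12q - 7 = -q + 1  ⇒  13q = 8  ⇒  q = 8/13.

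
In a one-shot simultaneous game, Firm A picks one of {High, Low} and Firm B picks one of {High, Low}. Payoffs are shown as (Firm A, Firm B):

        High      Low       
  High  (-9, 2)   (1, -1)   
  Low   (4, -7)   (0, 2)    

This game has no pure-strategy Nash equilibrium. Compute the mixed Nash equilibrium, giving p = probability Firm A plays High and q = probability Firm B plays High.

p = 3/4, q = 1/14

Set Firm B's expected payoff from High equal to that from Low:
  Firm B's payoff to High: p·2 + (1−p)·(-7) = 9p - 7
  Firm B's payoff to Low: p·(-1) + (1−p)·2 = -3p + 2
  9p - 7 = -3p + 2  ⇒  12p = 9  ⇒  p = 3/4.
Firm B's mix must leave Firm A indifferent between High and Low.
  Firm A's payoff from High: q·(-9) + (1−q)·1 = -10q + 1
  Firm A's payoff from Low: q·4 + (1−q)·0 = 4q
  -10q + 1 = 4q  ⇒  -14q = -1  ⇒  q = 1/14.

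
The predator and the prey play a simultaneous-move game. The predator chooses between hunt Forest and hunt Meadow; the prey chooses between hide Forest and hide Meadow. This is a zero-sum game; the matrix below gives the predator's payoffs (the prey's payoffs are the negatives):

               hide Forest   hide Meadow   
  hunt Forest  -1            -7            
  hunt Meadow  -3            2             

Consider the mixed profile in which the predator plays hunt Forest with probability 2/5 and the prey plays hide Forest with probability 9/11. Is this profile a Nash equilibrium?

No

Given the predator's mix p = 2/5, the prey's payoff from hide Forest is 11/5 but from hide Meadow is 8/5. The prey strictly prefers hide Forest, so the prey would not mix.
So the proposed profile is not a Nash equilibrium.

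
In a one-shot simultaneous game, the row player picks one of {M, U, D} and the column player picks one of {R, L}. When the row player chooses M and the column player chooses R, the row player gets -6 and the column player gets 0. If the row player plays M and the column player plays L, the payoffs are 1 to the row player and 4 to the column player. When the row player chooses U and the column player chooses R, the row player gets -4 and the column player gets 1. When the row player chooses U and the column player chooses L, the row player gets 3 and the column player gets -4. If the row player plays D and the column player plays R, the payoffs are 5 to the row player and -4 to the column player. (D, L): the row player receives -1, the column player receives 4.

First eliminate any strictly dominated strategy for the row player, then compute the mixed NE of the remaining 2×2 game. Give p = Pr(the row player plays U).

The row player's strategy M is strictly dominated by U: -4 > -6 and 3 > 1. Eliminate M.
The column player's indifference between R and L determines the row player's mixing probability p:
  the column player's payoff to R: p·1 + (1−p)·(-4) = 5p - 4
  the column player's payoff to L: p·(-4) + (1−p)·4 = -8p + 4
  5p - 4 = -8p + 4  ⇒  13p = 8  ⇒  p = 8/13.

p = 8/13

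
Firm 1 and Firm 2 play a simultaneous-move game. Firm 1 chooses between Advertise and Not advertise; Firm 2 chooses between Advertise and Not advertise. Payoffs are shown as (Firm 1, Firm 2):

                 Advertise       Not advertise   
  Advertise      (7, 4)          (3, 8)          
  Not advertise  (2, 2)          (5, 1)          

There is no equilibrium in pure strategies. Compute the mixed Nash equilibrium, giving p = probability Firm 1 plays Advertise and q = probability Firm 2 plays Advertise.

p = 1/5, q = 2/7

Set Firm 2's expected payoff from Advertise equal to that from Not advertise:
  Firm 2's payoff from Advertise: p·4 + (1−p)·2 = 2p + 2
  Firm 2's payoff from Not advertise: p·8 + (1−p)·1 = 7p + 1
  2p + 2 = 7p + 1  ⇒  -5p = -1  ⇒  p = 1/5.
Firm 2's mix must leave Firm 1 indifferent between Advertise and Not advertise.
  Firm 1's payoff from Advertise: q·7 + (1−q)·3 = 4q + 3
  Firm 1's payoff from Not advertise: q·2 + (1−q)·5 = -3q + 5
  4q + 3 = -3q + 5  ⇒  7q = 2  ⇒  q = 2/7.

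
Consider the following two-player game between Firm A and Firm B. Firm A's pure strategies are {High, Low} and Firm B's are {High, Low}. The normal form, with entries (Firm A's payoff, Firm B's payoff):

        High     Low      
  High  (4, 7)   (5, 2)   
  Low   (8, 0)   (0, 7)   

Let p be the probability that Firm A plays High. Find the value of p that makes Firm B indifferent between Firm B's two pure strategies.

p = 7/12

In a mixed equilibrium Firm B is indifferent between High and Low; this condition fixes p.
  Firm B's expected payoff from High: p·7 + (1−p)·0 = 7p
  Firm B's expected payoff from Low: p·2 + (1−p)·7 = -5p + 7
  7p = -5p + 7  ⇒  12p = 7  ⇒  p = 7/12.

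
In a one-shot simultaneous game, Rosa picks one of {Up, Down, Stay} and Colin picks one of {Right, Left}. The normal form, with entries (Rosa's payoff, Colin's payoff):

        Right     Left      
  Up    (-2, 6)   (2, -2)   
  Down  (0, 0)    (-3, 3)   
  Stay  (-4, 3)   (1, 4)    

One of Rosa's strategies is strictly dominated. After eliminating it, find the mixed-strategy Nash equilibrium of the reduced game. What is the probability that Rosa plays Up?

Rosa's strategy Stay is strictly dominated by Up: -2 > -4 and 2 > 1. Eliminate Stay.
For Colin to be willing to mix, Colin must be indifferent between Right and Left, which pins down Rosa's mix.
  Colin's expected payoff from Right: p·6 + (1−p)·0 = 6p
  Colin's expected payoff from Left: p·(-2) + (1−p)·3 = -5p + 3
  6p = -5p + 3  ⇒  11p = 3  ⇒  p = 3/11.

p = 3/11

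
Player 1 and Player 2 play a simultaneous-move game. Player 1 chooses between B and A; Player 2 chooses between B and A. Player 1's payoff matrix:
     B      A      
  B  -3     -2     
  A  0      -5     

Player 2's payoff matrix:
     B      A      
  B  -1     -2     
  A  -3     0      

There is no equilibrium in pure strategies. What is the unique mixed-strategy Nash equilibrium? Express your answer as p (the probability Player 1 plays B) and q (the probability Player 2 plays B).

p = 3/4, q = 1/2

For Player 2 to be willing to mix, Player 2 must be indifferent between B and A, which pins down Player 1's mix.
  Player 2's payoff from B: p·(-1) + (1−p)·(-3) = 2p - 3
  Player 2's payoff from A: p·(-2) + (1−p)·0 = -2p
  2p - 3 = -2p  ⇒  4p = 3  ⇒  p = 3/4.
Player 1's indifference between B and A determines Player 2's mixing probability q:
  Player 1's payoff to B: q·(-3) + (1−q)·(-2) = -q - 2
  Player 1's payoff to A: q·0 + (1−q)·(-5) = 5q - 5
  -q - 2 = 5q - 5  ⇒  -6q = -3  ⇒  q = 1/2.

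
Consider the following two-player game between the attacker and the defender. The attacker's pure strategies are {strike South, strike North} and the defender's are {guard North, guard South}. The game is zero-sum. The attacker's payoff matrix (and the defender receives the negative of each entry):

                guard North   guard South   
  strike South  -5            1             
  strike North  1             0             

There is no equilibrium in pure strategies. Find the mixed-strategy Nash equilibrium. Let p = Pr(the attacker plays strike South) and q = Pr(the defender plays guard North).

For the defender to be willing to mix, the defender must be indifferent between guard North and guard South, which pins down the attacker's mix.
  the defender's payoff to guard North: p·5 + (1−p)·(-1) = 6p - 1
  the defender's payoff to guard South: p·(-1) + (1−p)·0 = -p
  6p - 1 = -p  ⇒  7p = 1  ⇒  p = 1/7.
The defender's mix must leave the attacker indifferent between strike South and strike North.
  the attacker's payoff from strike South: q·(-5) + (1−q)·1 = -6q + 1
  the attacker's payoff from strike North: q·1 + (1−q)·0 = q
  -6q + 1 = q  ⇒  -7q = -1  ⇒  q = 1/7.

p = 1/7, q = 1/7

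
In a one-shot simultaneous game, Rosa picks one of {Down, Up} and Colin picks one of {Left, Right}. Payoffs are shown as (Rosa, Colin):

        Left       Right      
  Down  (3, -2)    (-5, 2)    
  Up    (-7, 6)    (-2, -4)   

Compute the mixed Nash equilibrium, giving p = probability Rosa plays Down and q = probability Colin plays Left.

p = 5/7, q = 3/13

Set Colin's expected payoff from Left equal to that from Right:
  Colin's expected payoff from Left: p·(-2) + (1−p)·6 = -8p + 6
  Colin's expected payoff from Right: p·2 + (1−p)·(-4) = 6p - 4
  -8p + 6 = 6p - 4  ⇒  -14p = -10  ⇒  p = 5/7.
For Rosa to be willing to mix, Rosa must be indifferent between Down and Up, which pins down Colin's mix.
  Rosa's expected payoff from Down: q·3 + (1−q)·(-5) = 8q - 5
  Rosa's expected payoff from Up: q·(-7) + (1−q)·(-2) = -5q - 2
  8q - 5 = -5q - 2  ⇒  13q = 3  ⇒  q = 3/13.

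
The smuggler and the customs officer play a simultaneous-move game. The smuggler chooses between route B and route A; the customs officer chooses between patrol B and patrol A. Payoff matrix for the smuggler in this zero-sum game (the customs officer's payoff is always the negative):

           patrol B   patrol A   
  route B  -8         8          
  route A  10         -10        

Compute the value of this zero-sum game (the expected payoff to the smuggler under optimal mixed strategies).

v = 0

The customs officer's mix must leave the smuggler indifferent between route B and route A.
  the smuggler's payoff to route B: q·(-8) + (1−q)·8 = -16q + 8
  the smuggler's payoff to route A: q·10 + (1−q)·(-10) = 20q - 10
  -16q + 8 = 20q - 10  ⇒  -36q = -18  ⇒  q = 1/2.
The value is the smuggler's expected payoff against this mix (using route B): (1/2)·(-8) + (1/2)·8 = 0.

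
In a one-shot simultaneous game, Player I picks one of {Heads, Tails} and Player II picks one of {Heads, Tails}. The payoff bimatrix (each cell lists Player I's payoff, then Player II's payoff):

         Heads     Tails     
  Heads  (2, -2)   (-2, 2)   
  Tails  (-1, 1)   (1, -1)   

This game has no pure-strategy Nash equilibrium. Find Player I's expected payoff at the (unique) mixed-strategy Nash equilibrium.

0

Set Player I's expected payoff from Heads equal to that from Tails:
  Player I's payoff to Heads: q·2 + (1−q)·(-2) = 4q - 2
  Player I's payoff to Tails: q·(-1) + (1−q)·1 = -2q + 1
  4q - 2 = -2q + 1  ⇒  6q = 3  ⇒  q = 1/2.
At equilibrium Player I is indifferent across rows, so Player I's payoff equals the payoff from Heads: (1/2)·2 + (1/2)·(-2) = 0.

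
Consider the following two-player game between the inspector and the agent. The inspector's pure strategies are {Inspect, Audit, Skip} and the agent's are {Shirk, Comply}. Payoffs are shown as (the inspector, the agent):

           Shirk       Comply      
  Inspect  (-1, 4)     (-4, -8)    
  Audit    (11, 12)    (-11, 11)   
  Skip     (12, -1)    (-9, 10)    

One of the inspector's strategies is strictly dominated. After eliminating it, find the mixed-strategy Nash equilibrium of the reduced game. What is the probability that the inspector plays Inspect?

The inspector's strategy Audit is strictly dominated by Skip: 12 > 11 and -9 > -11. Eliminate Audit.
For the agent to be willing to mix, the agent must be indifferent between Shirk and Comply, which pins down the inspector's mix.
  the agent's payoff to Shirk: p·4 + (1−p)·(-1) = 5p - 1
  the agent's payoff to Comply: p·(-8) + (1−p)·10 = -18p + 10
  5p - 1 = -18p + 10  ⇒  23p = 11  ⇒  p = 11/23.

p = 11/23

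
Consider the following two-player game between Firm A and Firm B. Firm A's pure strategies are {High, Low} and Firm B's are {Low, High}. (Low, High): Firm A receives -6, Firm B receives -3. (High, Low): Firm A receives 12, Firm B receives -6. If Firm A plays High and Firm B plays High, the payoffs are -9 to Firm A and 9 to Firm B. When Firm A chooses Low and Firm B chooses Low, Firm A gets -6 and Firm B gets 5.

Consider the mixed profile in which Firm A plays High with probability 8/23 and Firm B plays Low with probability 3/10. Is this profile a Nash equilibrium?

Given Firm B's mix q = 3/10, Firm A's payoff from High is -27/10 but from Low is -6. Firm A strictly prefers High, so Firm A would not mix.
So the proposed profile is not a Nash equilibrium.

No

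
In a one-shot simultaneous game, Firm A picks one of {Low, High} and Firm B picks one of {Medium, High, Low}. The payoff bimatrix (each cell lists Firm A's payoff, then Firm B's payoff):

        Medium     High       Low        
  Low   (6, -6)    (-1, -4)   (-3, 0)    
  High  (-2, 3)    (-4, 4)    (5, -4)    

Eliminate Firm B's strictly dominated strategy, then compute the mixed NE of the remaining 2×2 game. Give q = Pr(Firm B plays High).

q = 8/11

Firm B's strategy Medium is strictly dominated by High: -4 > -6 and 4 > 3. Eliminate Medium.
Firm A's indifference between Low and High determines Firm B's mixing probability q:
  Firm A's payoff to Low: q·(-1) + (1−q)·(-3) = 2q - 3
  Firm A's payoff to High: q·(-4) + (1−q)·5 = -9q + 5
  2q - 3 = -9q + 5  ⇒  11q = 8  ⇒  q = 8/11.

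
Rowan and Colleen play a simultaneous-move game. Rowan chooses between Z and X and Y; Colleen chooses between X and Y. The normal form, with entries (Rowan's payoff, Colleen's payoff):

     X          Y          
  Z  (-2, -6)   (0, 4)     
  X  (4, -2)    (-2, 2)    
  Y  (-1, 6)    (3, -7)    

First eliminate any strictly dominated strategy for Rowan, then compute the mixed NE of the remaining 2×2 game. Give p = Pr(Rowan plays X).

p = 13/17

Rowan's strategy Z is strictly dominated by Y: -1 > -2 and 3 > 0. Eliminate Z.
Set Colleen's expected payoff from X equal to that from Y:
  Colleen's payoff to X: p·(-2) + (1−p)·6 = -8p + 6
  Colleen's payoff to Y: p·2 + (1−p)·(-7) = 9p - 7
  -8p + 6 = 9p - 7  ⇒  -17p = -13  ⇒  p = 13/17.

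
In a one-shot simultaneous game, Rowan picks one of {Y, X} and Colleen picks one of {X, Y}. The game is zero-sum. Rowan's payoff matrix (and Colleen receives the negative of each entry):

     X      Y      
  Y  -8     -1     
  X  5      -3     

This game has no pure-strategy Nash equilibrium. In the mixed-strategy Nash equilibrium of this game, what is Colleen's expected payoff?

In a mixed equilibrium Colleen is indifferent between X and Y; this condition fixes p.
  Colleen's expected payoff from X: p·8 + (1−p)·(-5) = 13p - 5
  Colleen's expected payoff from Y: p·1 + (1−p)·3 = -2p + 3
  13p - 5 = -2p + 3  ⇒  15p = 8  ⇒  p = 8/15.
At equilibrium Colleen is indifferent across columns, so Colleen's payoff equals the payoff from X: (8/15)·8 + (7/15)·(-5) = 29/15.

29/15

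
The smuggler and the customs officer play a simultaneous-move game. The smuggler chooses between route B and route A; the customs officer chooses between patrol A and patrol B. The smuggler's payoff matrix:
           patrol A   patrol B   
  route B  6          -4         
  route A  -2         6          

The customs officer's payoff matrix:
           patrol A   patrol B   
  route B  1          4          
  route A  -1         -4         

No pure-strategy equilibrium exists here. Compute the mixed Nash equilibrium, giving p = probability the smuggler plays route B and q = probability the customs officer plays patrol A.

The customs officer's indifference between patrol A and patrol B determines the smuggler's mixing probability p:
  the customs officer's payoff to patrol A: p·1 + (1−p)·(-1) = 2p - 1
  the customs officer's payoff to patrol B: p·4 + (1−p)·(-4) = 8p - 4
  2p - 1 = 8p - 4  ⇒  -6p = -3  ⇒  p = 1/2.
For the smuggler to be willing to mix, the smuggler must be indifferent between route B and route A, which pins down the customs officer's mix.
  the smuggler's payoff to route B: q·6 + (1−q)·(-4) = 10q - 4
  the smuggler's payoff to route A: q·(-2) + (1−q)·6 = -8q + 6
  10q - 4 = -8q + 6  ⇒  18q = 10  ⇒  q = 5/9.

p = 1/2, q = 5/9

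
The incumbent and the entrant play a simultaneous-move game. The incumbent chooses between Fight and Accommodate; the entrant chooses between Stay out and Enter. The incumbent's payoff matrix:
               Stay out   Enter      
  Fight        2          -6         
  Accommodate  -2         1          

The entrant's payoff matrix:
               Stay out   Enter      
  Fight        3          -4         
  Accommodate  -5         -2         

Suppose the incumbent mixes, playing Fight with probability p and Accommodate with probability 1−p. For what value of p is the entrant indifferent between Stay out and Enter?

Set the entrant's expected payoff from Stay out equal to that from Enter:
  the entrant's payoff to Stay out: p·3 + (1−p)·(-5) = 8p - 5
  the entrant's payoff to Enter: p·(-4) + (1−p)·(-2) = -2p - 2
  8p - 5 = -2p - 2  ⇒  10p = 3  ⇒  p = 3/10.

p = 3/10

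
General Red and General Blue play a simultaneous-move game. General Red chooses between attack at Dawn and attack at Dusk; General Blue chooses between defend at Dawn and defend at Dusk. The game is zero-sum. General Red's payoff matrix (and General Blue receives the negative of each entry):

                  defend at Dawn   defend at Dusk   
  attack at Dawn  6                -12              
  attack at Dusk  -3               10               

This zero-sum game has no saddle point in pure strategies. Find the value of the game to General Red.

v = 24/31

General Red's indifference between attack at Dawn and attack at Dusk determines General Blue's mixing probability q:
  General Red's expected payoff from attack at Dawn: q·6 + (1−q)·(-12) = 18q - 12
  General Red's expected payoff from attack at Dusk: q·(-3) + (1−q)·10 = -13q + 10
  18q - 12 = -13q + 10  ⇒  31q = 22  ⇒  q = 22/31.
The value is General Red's expected payoff against this mix (using attack at Dawn): (22/31)·6 + (9/31)·(-12) = 24/31.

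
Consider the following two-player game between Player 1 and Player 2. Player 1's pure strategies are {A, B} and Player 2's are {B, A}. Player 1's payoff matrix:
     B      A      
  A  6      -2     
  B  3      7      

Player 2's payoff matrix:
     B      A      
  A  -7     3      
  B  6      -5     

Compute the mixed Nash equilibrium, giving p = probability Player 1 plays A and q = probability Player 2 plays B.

p = 11/21, q = 3/4

Player 2's indifference between B and A determines Player 1's mixing probability p:
  Player 2's payoff to B: p·(-7) + (1−p)·6 = -13p + 6
  Player 2's payoff to A: p·3 + (1−p)·(-5) = 8p - 5
  -13p + 6 = 8p - 5  ⇒  -21p = -11  ⇒  p = 11/21.
For Player 1 to be willing to mix, Player 1 must be indifferent between A and B, which pins down Player 2's mix.
  Player 1's payoff to A: q·6 + (1−q)·(-2) = 8q - 2
  Player 1's payoff to B: q·3 + (1−q)·7 = -4q + 7
  8q - 2 = -4q + 7  ⇒  12q = 9  ⇒  q = 3/4.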